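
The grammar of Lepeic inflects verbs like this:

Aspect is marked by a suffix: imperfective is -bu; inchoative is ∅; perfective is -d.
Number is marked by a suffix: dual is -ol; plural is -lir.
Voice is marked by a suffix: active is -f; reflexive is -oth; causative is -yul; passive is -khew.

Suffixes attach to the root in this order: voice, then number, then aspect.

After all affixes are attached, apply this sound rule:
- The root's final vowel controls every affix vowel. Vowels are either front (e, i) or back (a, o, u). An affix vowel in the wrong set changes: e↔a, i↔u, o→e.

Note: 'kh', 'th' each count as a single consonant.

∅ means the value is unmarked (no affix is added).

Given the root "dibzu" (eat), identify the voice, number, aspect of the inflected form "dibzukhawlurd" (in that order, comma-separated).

Segment: dibzu-khew-lir-d.
voice: -khew → passive.
number: -lir → plural.
aspect: -d → perfective.

passive, plural, perfective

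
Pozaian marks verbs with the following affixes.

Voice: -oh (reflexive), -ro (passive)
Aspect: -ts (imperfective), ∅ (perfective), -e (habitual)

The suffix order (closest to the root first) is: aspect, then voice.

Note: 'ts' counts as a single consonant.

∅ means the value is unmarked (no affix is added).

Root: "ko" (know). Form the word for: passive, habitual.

koero

Attach aspect habitual -e → koe.
Attach voice passive -ro → koero.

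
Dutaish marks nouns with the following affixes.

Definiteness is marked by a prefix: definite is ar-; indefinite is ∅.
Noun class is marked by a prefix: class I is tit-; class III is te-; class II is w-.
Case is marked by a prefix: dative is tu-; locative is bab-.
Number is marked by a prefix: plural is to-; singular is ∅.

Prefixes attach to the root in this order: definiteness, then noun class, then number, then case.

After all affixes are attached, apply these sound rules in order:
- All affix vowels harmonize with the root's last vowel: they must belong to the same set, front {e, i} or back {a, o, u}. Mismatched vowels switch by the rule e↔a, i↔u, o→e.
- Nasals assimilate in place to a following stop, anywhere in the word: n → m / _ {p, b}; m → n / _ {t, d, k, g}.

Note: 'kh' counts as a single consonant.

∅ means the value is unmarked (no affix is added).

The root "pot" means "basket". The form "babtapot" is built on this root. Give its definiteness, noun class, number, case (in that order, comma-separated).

indefinite, class III, singular, locative

Segment: bab-te-pot.
definiteness: ∅ → indefinite.
noun class: te- → class III.
number: ∅ → singular.
case: bab- → locative.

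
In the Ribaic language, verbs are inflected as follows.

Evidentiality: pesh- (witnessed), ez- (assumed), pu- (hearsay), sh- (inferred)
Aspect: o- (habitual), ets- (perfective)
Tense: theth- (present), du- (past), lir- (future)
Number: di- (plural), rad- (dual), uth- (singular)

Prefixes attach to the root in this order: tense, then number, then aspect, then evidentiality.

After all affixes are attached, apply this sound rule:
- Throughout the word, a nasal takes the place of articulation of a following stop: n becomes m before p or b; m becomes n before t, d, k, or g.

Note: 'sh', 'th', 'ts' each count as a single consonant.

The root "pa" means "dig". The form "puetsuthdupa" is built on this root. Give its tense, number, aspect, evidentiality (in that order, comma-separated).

Segment: pu-ets-uth-du-pa.
tense: du- → past.
number: uth- → singular.
aspect: ets- → perfective.
evidentiality: pu- → hearsay.

past, singular, perfective, hearsay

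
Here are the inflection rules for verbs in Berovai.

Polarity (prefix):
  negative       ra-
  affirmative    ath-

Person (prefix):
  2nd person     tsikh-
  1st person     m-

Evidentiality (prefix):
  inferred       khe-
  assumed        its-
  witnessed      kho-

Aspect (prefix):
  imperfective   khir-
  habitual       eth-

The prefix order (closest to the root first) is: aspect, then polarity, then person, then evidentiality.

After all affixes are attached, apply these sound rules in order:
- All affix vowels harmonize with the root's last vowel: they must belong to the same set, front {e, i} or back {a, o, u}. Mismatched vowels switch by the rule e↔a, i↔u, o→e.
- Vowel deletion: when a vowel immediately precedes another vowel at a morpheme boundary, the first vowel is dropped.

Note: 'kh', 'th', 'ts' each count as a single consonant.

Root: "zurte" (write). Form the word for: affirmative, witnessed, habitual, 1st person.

khemethethzurte

Attach aspect habitual eth- → ethzurte.
Attach polarity affirmative ath- → athethzurte.
Attach person 1st person m- → mathethzurte.
Attach evidentiality witnessed kho- → khomathethzurte.
Apply vowel harmony: khomathethzurte → khemethethzurte.
Vowel deletion: no change.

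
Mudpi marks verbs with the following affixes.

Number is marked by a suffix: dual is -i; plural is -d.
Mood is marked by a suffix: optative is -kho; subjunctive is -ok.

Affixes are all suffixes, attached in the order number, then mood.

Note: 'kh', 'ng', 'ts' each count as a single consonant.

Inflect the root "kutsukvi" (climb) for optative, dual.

Attach number dual -i → kutsukvii.
Attach mood optative -kho → kutsukviikho.

kutsukviikho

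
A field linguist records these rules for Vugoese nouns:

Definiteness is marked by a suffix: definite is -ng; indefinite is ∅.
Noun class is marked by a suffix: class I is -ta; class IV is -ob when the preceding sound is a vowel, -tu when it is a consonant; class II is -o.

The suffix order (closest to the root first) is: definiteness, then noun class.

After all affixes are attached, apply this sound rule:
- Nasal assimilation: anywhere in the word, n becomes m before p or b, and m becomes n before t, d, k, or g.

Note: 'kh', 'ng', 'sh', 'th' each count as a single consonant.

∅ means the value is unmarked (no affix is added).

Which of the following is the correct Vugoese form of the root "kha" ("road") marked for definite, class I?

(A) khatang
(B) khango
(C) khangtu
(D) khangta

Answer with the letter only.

Attach definiteness definite -ng → khang.
Attach noun class class I -ta → khangta.
Nasal assimilation: no change.
So the correct form is khangta, option (D).
(C) khangtu is wrong: it uses class IV instead of class I for noun class.
(A) khatang is wrong: it has the affixes in the wrong order.
(B) khango is wrong: it uses class II instead of class I for noun class.

D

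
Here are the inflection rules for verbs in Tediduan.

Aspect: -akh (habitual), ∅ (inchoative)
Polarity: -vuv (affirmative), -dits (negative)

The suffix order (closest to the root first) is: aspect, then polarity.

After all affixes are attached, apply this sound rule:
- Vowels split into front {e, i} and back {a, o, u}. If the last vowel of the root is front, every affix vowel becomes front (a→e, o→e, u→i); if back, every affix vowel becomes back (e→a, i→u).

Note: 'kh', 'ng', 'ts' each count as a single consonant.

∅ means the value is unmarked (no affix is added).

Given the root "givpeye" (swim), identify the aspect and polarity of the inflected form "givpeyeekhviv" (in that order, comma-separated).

habitual, affirmative

Segment: givpeye-akh-vuv.
aspect: -akh → habitual.
polarity: -vuv → affirmative.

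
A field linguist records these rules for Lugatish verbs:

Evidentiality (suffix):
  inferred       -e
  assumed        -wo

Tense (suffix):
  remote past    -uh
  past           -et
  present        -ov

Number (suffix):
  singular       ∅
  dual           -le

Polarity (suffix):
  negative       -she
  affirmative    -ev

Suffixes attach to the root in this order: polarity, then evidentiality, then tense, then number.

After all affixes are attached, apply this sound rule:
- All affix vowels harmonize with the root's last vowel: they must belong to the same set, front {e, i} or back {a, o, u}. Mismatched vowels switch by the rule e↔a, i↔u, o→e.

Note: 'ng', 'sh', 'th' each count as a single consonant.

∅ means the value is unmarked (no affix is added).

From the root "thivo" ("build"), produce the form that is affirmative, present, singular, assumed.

Attach polarity affirmative -ev → thivoev.
Attach evidentiality assumed -wo → thivoevwo.
Attach tense present -ov → thivoevwoov.
number = singular: zero marking, form stays thivoevwoov.
Apply vowel harmony: thivoevwoov → thivoavwoov.

thivoavwoov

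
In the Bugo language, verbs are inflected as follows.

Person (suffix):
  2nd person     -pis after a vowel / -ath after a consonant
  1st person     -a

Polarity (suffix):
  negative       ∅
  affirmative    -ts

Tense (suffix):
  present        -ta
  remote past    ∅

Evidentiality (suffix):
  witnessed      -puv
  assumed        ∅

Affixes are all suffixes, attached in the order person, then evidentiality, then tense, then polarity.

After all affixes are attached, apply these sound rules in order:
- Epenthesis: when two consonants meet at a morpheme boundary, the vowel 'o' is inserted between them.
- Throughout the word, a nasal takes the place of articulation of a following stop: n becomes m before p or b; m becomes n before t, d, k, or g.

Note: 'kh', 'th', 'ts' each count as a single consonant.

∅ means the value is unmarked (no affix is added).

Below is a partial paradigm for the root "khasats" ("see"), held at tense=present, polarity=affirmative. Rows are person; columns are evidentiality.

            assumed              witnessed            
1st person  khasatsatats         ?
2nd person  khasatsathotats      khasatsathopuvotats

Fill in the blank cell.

Attach person 1st person -a → khasatsa.
Attach evidentiality witnessed -puv → khasatsapuv.
Attach tense present -ta → khasatsapuvta.
Attach polarity affirmative -ts → khasatsapuvtats.
Apply epenthesis: khasatsapuvtats → khasatsapuvotats.
Nasal assimilation: no change.

khasatsapuvotats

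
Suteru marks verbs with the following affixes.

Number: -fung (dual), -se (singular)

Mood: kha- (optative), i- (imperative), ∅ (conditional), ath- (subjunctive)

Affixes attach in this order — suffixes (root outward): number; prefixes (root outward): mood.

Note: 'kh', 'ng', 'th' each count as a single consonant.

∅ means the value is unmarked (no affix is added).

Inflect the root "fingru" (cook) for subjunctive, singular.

Attach mood subjunctive ath- → athfingru.
Attach number singular -se → athfingruse.

athfingruse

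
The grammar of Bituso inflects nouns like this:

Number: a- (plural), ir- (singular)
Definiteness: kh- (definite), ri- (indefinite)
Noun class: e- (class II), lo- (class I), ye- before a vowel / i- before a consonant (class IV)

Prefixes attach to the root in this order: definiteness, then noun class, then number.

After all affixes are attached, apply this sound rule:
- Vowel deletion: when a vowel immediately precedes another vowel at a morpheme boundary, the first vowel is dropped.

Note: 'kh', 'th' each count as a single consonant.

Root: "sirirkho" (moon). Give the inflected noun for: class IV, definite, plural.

ikhsirirkho

Attach definiteness definite kh- → khsirirkho.
Attach noun class class IV i- (before consonant 'kh') → ikhsirirkho.
Attach number plural a- → aikhsirirkho.
Apply vowel deletion: aikhsirirkho → ikhsirirkho.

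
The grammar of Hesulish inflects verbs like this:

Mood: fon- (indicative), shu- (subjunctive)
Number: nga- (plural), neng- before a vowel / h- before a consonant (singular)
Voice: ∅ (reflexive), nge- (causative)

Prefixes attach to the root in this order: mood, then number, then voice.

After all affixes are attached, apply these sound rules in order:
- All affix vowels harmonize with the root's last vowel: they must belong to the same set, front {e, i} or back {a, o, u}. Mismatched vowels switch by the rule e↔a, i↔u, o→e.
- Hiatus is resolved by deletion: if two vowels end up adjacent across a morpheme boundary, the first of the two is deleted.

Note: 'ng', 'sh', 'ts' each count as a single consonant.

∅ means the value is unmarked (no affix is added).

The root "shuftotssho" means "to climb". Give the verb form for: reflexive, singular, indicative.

hfonshuftotssho

Attach mood indicative fon- → fonshuftotssho.
Attach number singular h- (before consonant 'f') → hfonshuftotssho.
voice = reflexive: zero marking, form stays hfonshuftotssho.
Vowel harmony: no change.
Vowel deletion: no change.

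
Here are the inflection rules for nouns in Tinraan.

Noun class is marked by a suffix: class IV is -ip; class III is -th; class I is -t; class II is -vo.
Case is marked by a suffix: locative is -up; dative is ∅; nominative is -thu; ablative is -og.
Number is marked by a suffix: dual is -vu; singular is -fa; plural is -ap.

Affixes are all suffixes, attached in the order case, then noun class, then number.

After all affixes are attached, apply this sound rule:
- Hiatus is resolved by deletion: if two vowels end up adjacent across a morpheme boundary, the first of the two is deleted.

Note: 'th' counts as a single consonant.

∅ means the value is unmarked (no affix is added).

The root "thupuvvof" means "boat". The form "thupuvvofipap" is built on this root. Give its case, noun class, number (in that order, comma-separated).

dative, class IV, plural

Segment: thupuvvof-ip-ap.
case: ∅ → dative.
noun class: -ip → class IV.
number: -ap → plural.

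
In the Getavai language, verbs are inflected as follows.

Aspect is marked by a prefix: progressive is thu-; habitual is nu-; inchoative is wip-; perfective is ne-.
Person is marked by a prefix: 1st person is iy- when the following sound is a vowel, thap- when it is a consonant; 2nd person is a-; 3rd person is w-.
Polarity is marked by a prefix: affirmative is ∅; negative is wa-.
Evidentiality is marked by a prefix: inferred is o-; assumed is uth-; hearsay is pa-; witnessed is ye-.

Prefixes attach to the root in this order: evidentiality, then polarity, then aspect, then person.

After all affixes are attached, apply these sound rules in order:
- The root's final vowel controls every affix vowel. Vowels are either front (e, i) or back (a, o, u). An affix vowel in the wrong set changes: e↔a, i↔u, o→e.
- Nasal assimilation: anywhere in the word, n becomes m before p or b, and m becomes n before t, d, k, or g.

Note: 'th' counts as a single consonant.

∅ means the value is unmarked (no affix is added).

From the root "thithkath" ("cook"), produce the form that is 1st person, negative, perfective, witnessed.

Attach evidentiality witnessed ye- → yethithkath.
Attach polarity negative wa- → wayethithkath.
Attach aspect perfective ne- → newayethithkath.
Attach person 1st person thap- (before consonant 'n') → thapnewayethithkath.
Apply vowel harmony: thapnewayethithkath → thapnawayathithkath.
Nasal assimilation: no change.

thapnawayathithkath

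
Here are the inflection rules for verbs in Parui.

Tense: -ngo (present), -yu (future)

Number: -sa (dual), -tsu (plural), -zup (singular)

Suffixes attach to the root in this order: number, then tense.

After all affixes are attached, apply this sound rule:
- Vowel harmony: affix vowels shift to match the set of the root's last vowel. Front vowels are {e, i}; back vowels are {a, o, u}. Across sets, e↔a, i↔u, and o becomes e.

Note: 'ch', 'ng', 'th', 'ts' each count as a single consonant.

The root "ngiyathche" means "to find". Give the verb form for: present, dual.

Attach number dual -sa → ngiyathchesa.
Attach tense present -ngo → ngiyathchesango.
Apply vowel harmony: ngiyathchesango → ngiyathchesenge.

ngiyathchesenge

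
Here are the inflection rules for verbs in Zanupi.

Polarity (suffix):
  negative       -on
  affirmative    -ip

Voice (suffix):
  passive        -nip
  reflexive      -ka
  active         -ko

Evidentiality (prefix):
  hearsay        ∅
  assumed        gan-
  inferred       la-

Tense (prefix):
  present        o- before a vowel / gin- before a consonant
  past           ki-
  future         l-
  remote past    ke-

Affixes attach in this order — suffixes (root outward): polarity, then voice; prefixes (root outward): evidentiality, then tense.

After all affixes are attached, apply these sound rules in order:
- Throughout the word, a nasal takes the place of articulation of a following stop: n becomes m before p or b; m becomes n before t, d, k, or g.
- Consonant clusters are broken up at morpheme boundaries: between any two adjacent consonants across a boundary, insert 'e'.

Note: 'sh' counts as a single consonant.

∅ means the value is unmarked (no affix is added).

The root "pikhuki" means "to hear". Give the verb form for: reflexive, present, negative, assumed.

ginegamepikhukioneka

Attach polarity negative -on → pikhukion.
Attach voice reflexive -ka → pikhukionka.
Attach evidentiality assumed gan- → ganpikhukionka.
Attach tense present gin- (before consonant 'g') → ginganpikhukionka.
Apply nasal assimilation: ginganpikhukionka → gingampikhukionka.
Apply epenthesis: gingampikhukionka → ginegamepikhukioneka.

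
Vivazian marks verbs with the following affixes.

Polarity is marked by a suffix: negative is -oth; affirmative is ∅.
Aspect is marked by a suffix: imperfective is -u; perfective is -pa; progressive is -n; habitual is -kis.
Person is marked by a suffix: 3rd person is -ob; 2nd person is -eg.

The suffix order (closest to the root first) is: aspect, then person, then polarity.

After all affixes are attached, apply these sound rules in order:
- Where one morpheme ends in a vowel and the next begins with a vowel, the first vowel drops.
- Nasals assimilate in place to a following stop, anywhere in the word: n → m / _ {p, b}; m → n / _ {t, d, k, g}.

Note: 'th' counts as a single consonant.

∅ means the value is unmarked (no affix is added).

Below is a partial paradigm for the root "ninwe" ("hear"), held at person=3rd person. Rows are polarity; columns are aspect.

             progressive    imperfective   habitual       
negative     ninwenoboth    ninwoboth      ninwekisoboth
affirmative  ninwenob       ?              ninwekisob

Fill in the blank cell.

ninwob

Attach aspect imperfective -u → ninweu.
Attach person 3rd person -ob → ninweuob.
polarity = affirmative: zero marking, form stays ninweuob.
Apply vowel deletion: ninweuob → ninwob.
Nasal assimilation: no change.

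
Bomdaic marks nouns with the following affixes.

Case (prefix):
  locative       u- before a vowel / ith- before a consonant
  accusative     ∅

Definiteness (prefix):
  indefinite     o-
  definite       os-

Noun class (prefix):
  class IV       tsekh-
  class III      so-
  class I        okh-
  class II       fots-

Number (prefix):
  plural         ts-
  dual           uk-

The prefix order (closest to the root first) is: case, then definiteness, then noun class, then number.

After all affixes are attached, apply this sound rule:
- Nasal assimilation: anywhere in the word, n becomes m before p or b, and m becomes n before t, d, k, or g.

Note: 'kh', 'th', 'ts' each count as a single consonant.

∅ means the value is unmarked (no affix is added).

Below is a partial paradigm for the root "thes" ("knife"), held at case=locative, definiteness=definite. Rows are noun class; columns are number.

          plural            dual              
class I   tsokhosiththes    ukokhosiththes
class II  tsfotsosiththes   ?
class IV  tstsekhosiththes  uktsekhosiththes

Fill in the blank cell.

ukfotsosiththes

Attach case locative ith- (before consonant 'th') → iththes.
Attach definiteness definite os- → osiththes.
Attach noun class class II fots- → fotsosiththes.
Attach number dual uk- → ukfotsosiththes.
Nasal assimilation: no change.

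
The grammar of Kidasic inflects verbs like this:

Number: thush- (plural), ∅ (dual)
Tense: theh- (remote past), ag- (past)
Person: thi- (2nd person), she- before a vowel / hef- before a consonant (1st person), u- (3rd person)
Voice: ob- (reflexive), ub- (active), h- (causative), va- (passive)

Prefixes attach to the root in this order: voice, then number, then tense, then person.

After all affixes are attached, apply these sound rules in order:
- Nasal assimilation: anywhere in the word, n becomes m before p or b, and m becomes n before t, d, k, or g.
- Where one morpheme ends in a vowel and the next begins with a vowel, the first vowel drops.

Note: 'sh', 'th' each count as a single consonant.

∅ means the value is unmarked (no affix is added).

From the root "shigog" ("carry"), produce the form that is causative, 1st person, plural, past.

Attach voice causative h- → hshigog.
Attach number plural thush- → thushhshigog.
Attach tense past ag- → agthushhshigog.
Attach person 1st person she- (before vowel 'a') → sheagthushhshigog.
Nasal assimilation: no change.
Apply vowel deletion: sheagthushhshigog → shagthushhshigog.

shagthushhshigog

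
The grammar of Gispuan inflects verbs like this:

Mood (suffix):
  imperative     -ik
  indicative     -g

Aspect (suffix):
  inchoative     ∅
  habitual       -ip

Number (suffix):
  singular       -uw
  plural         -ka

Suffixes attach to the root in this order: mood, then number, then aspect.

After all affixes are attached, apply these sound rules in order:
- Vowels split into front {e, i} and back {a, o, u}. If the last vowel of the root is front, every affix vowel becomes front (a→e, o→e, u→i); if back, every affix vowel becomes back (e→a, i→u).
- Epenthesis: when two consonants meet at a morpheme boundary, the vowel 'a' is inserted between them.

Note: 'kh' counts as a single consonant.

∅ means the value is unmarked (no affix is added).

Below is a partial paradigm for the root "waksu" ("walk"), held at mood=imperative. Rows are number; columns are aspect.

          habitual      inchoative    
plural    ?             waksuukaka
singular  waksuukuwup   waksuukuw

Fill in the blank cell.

Attach mood imperative -ik → waksuik.
Attach number plural -ka → waksuikka.
Attach aspect habitual -ip → waksuikkaip.
Apply vowel harmony: waksuikkaip → waksuukkaup.
Apply epenthesis: waksuukkaup → waksuukakaup.

waksuukakaup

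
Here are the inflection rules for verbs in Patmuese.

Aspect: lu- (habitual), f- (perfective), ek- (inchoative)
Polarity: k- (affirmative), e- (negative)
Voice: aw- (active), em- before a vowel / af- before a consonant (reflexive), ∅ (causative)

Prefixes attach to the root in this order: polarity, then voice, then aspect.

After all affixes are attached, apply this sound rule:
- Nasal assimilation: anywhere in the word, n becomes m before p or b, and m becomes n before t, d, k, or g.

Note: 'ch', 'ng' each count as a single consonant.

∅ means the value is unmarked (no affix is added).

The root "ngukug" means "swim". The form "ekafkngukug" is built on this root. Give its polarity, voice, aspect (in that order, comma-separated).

affirmative, reflexive, inchoative

Segment: ek-af-k-ngukug.
polarity: k- → affirmative.
voice: em/af- → reflexive.
aspect: ek- → inchoative.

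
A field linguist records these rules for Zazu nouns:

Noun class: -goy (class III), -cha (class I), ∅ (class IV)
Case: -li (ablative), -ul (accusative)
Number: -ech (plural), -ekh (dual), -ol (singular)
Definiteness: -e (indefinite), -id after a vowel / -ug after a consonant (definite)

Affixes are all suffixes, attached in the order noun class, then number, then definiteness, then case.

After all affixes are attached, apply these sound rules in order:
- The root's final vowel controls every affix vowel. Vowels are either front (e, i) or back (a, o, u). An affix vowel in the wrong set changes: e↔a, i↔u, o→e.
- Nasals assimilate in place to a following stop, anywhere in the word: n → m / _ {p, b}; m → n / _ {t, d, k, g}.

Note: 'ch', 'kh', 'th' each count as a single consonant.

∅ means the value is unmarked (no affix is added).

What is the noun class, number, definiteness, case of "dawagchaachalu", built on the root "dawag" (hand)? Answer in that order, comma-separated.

class I, plural, indefinite, ablative

Segment: dawag-cha-ech-e-li.
noun class: -cha → class I.
number: -ech → plural.
definiteness: -e → indefinite.
case: -li → ablative.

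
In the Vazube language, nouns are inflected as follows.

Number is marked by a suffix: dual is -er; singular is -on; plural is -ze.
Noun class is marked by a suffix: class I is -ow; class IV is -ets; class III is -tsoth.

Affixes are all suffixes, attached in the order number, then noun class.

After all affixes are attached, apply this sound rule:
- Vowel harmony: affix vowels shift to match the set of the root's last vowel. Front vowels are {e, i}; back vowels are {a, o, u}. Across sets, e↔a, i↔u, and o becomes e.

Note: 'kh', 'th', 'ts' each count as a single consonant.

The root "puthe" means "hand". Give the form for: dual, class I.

Attach number dual -er → putheer.
Attach noun class class I -ow → putheerow.
Apply vowel harmony: putheerow → putheerew.

putheerew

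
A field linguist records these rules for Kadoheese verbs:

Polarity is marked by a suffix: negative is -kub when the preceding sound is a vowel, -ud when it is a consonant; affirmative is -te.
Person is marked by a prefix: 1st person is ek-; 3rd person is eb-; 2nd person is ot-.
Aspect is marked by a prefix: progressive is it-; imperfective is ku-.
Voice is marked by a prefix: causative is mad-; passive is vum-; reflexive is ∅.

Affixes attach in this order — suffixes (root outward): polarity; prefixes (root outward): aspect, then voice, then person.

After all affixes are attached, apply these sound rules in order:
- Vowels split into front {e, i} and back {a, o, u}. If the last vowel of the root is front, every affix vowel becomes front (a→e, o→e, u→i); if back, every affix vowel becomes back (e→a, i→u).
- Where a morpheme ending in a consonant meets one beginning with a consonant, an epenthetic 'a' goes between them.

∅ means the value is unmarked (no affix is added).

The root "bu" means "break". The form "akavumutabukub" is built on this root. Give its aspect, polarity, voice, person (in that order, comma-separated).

progressive, negative, passive, 1st person

Segment: ek-vum-it-bu-kub.
aspect: it- → progressive.
polarity: -kub/ud → negative.
voice: vum- → passive.
person: ek- → 1st person.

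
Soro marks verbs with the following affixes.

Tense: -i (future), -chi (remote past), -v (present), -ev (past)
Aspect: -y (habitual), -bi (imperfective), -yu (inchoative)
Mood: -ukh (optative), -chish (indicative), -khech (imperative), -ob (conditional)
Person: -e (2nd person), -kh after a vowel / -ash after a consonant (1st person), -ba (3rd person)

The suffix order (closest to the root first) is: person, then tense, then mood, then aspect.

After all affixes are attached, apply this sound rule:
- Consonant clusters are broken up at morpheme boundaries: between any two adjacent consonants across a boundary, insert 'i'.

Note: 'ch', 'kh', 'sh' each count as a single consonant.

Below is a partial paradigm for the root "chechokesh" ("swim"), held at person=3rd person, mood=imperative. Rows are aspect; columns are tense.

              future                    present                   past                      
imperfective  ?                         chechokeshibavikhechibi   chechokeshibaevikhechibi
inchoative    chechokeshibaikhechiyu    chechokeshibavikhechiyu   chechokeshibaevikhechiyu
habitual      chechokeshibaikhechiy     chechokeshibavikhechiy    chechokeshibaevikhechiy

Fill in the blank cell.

chechokeshibaikhechibi

Attach person 3rd person -ba → chechokeshba.
Attach tense future -i → chechokeshbai.
Attach mood imperative -khech → chechokeshbaikhech.
Attach aspect imperfective -bi → chechokeshbaikhechbi.
Apply epenthesis: chechokeshbaikhechbi → chechokeshibaikhechibi.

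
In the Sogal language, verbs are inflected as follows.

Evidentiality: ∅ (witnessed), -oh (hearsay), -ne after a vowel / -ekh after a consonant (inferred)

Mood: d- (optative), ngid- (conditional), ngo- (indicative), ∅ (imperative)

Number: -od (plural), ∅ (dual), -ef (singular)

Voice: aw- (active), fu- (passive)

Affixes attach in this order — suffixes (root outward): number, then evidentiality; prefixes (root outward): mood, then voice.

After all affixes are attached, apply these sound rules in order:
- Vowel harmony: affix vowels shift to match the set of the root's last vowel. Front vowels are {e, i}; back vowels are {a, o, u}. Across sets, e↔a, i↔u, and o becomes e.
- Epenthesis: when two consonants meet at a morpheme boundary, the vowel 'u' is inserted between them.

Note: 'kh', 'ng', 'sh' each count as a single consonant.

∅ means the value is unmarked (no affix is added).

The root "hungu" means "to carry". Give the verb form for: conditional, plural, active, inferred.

awunguduhunguodakh

Attach mood conditional ngid- → ngidhungu.
Attach voice active aw- → awngidhungu.
Attach number plural -od → awngidhunguod.
Attach evidentiality inferred -ekh (after consonant 'd') → awngidhunguodekh.
Apply vowel harmony: awngidhunguodekh → awngudhunguodakh.
Apply epenthesis: awngudhunguodakh → awunguduhunguodakh.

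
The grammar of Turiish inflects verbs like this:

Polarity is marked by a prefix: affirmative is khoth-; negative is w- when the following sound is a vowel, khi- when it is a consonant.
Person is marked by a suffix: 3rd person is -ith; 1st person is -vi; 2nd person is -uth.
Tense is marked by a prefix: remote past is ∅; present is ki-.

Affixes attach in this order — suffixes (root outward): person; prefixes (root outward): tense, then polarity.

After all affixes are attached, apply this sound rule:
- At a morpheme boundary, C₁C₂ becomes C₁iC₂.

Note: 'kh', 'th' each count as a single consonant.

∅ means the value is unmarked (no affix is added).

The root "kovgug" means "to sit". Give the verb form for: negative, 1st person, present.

Attach tense present ki- → kikovgug.
Attach polarity negative khi- (before consonant 'k') → khikikovgug.
Attach person 1st person -vi → khikikovgugvi.
Apply epenthesis: khikikovgugvi → khikikovgugivi.

khikikovgugivi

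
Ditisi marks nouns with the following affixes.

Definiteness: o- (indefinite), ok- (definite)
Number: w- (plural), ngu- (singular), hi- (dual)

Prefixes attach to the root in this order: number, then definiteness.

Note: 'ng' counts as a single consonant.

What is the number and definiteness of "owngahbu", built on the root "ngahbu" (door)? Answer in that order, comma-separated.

plural, indefinite

Segment: o-w-ngahbu.
number: w- → plural.
definiteness: o- → indefinite.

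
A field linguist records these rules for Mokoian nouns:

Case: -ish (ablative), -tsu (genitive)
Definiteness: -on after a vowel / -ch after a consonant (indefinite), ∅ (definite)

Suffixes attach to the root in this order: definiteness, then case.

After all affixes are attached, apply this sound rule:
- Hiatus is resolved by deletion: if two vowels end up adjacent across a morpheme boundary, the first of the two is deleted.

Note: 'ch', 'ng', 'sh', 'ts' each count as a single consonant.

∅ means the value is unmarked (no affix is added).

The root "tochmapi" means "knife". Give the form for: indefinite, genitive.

tochmapontsu

Attach definiteness indefinite -on (after vowel 'i') → tochmapion.
Attach case genitive -tsu → tochmapiontsu.
Apply vowel deletion: tochmapiontsu → tochmapontsu.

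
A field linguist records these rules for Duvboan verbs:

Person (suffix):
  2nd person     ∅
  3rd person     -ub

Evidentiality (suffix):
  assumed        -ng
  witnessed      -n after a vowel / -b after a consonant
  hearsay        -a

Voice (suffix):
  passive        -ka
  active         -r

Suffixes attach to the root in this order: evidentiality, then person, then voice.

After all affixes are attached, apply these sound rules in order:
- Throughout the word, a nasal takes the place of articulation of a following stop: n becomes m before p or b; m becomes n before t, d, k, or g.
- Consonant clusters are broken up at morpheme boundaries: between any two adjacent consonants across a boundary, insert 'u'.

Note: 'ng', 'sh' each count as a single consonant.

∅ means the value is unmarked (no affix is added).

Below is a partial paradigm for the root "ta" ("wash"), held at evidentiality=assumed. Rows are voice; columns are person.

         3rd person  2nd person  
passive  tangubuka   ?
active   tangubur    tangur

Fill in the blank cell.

tanguka

Attach evidentiality assumed -ng → tang.
person = 2nd person: zero marking, form stays tang.
Attach voice passive -ka → tangka.
Nasal assimilation: no change.
Apply epenthesis: tangka → tanguka.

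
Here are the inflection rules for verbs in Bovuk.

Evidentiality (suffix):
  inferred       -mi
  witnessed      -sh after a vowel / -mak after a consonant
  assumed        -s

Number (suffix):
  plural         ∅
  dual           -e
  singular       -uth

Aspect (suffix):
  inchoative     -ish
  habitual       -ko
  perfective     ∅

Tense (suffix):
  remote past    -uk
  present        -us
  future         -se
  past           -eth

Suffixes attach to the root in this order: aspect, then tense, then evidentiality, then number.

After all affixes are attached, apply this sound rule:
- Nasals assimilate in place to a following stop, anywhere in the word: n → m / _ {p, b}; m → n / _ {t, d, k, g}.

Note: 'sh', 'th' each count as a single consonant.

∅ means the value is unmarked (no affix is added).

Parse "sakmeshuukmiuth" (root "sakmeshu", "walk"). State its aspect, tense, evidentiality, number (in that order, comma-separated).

perfective, remote past, inferred, singular

Segment: sakmeshu-uk-mi-uth.
aspect: ∅ → perfective.
tense: -uk → remote past.
evidentiality: -mi → inferred.
number: -uth → singular.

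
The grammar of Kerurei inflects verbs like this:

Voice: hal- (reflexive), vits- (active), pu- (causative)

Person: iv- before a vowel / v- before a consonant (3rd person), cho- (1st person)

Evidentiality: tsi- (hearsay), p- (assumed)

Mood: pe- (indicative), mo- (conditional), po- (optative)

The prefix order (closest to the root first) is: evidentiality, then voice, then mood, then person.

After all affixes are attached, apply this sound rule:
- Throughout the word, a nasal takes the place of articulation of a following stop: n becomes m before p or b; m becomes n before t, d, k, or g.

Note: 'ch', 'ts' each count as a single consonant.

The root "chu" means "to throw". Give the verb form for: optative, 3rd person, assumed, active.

Attach evidentiality assumed p- → pchu.
Attach voice active vits- → vitspchu.
Attach mood optative po- → povitspchu.
Attach person 3rd person v- (before consonant 'p') → vpovitspchu.
Nasal assimilation: no change.

vpovitspchu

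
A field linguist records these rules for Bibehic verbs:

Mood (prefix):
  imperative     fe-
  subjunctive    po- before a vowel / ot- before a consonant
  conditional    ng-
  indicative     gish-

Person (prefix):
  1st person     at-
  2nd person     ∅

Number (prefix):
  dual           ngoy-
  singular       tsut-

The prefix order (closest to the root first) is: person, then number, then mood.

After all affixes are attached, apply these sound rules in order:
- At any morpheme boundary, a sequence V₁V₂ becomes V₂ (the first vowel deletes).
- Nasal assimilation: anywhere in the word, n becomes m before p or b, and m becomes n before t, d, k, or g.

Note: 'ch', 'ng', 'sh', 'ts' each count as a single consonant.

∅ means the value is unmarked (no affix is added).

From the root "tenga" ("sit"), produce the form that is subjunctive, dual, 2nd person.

otngoytenga

person = 2nd person: zero marking, form stays tenga.
Attach number dual ngoy- → ngoytenga.
Attach mood subjunctive ot- (before consonant 'ng') → otngoytenga.
Vowel deletion: no change.
Nasal assimilation: no change.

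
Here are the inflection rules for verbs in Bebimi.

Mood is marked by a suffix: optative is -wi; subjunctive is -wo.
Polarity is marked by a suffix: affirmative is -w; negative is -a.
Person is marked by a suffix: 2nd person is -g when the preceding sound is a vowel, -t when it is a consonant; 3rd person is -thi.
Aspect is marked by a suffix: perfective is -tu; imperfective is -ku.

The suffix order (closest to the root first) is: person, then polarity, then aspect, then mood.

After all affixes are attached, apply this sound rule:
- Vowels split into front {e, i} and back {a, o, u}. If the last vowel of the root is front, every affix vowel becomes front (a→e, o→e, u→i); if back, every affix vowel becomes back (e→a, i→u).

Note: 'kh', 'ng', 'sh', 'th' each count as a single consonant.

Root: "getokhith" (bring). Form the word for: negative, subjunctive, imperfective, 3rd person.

Attach person 3rd person -thi → getokhiththi.
Attach polarity negative -a → getokhiththia.
Attach aspect imperfective -ku → getokhiththiaku.
Attach mood subjunctive -wo → getokhiththiakuwo.
Apply vowel harmony: getokhiththiakuwo → getokhiththiekiwe.

getokhiththiekiwe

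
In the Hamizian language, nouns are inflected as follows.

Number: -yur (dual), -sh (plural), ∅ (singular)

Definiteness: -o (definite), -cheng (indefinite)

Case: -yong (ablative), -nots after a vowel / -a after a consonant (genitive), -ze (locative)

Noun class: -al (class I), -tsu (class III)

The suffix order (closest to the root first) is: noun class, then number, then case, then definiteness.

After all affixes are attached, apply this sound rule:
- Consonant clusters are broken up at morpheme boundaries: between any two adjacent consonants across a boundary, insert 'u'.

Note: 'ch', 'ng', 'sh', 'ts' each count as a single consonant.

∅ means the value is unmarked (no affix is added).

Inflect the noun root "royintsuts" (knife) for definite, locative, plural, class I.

royintsutsalushuzeo

Attach noun class class I -al → royintsutsal.
Attach number plural -sh → royintsutsalsh.
Attach case locative -ze → royintsutsalshze.
Attach definiteness definite -o → royintsutsalshzeo.
Apply epenthesis: royintsutsalshzeo → royintsutsalushuzeo.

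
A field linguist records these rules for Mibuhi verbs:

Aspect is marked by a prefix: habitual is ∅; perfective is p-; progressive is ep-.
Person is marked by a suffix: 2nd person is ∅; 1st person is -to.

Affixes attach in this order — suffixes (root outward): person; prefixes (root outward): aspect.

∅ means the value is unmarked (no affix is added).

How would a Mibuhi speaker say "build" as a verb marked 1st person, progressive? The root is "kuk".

epkukto

Attach person 1st person -to → kukto.
Attach aspect progressive ep- → epkukto.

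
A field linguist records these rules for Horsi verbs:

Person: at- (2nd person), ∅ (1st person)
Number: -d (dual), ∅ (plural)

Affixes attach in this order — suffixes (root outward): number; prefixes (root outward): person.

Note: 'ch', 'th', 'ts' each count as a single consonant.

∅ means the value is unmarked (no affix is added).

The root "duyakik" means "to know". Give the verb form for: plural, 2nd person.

atduyakik

Attach person 2nd person at- → atduyakik.
number = plural: zero marking, form stays atduyakik.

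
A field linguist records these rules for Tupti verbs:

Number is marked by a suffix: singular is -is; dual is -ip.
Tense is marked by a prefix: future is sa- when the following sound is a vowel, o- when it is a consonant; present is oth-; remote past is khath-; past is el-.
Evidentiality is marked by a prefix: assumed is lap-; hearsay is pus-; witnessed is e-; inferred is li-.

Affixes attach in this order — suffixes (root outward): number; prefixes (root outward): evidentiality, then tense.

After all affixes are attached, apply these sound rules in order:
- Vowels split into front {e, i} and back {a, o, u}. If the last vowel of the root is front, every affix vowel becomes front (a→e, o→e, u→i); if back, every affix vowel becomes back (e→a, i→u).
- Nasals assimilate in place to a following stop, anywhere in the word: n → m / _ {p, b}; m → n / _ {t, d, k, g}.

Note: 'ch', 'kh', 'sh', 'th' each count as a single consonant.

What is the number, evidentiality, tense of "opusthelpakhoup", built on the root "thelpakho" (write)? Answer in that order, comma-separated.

dual, hearsay, future

Segment: o-pus-thelpakho-ip.
number: -ip → dual.
evidentiality: pus- → hearsay.
tense: sa/o- → future.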